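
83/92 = 83/92 = 0.90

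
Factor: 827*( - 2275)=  - 1881425=- 5^2*7^1 * 13^1*827^1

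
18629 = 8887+9742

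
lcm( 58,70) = 2030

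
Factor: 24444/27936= 2^( - 3)*7^1 = 7/8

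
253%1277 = 253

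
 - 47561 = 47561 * ( - 1)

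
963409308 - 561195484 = 402213824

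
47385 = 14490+32895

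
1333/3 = 1333/3  =  444.33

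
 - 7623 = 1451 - 9074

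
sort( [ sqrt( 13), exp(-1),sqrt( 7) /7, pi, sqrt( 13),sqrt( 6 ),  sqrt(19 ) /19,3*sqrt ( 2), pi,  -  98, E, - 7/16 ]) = [-98, - 7/16,sqrt( 19)/19, exp(-1),  sqrt( 7 ) /7, sqrt (6), E , pi , pi, sqrt(13 ), sqrt( 13),3  *sqrt(2) ]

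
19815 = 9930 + 9885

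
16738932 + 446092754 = 462831686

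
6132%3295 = 2837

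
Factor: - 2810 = - 2^1 * 5^1*281^1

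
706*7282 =5141092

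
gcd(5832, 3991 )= 1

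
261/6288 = 87/2096= 0.04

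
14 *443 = 6202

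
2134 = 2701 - 567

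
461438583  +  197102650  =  658541233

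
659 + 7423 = 8082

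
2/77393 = 2/77393 = 0.00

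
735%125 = 110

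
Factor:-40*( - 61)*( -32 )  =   - 2^8*5^1*61^1 = -78080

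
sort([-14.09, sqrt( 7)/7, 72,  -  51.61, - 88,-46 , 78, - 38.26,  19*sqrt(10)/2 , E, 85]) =[ - 88 ,  -  51.61,-46, - 38.26,  -  14.09, sqrt (7) /7,E,19*sqrt(10)/2 , 72, 78,85] 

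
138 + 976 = 1114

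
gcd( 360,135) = 45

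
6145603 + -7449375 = -1303772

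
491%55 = 51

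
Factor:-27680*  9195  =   - 2^5 * 3^1*5^2*173^1*613^1  =  - 254517600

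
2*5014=10028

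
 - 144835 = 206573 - 351408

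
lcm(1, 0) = 0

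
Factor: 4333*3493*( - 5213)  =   - 78899635997 = - 7^2 *13^1*401^1*499^1 * 619^1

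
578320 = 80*7229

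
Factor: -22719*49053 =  - 1114435107 = - 3^2*83^1 * 197^1*7573^1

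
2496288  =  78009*32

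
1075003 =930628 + 144375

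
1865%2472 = 1865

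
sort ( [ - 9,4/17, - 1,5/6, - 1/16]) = [ - 9, - 1,-1/16, 4/17, 5/6]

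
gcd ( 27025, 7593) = 1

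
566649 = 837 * 677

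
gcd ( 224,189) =7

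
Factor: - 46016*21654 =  - 2^7*3^3*401^1*719^1  =  - 996430464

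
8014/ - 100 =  - 4007/50 = - 80.14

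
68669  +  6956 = 75625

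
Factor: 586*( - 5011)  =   - 2936446 =- 2^1*293^1*5011^1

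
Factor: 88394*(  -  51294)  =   - 2^2*3^1 * 83^1* 103^1 *193^1 * 229^1  =  - 4534081836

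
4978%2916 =2062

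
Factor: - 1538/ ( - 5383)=2/7 = 2^1*7^( - 1) 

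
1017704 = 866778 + 150926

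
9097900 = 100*90979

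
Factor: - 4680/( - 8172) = 130/227 =2^1 * 5^1 * 13^1 * 227^( - 1 ) 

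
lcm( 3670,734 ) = 3670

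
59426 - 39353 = 20073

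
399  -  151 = 248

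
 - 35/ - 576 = 35/576 = 0.06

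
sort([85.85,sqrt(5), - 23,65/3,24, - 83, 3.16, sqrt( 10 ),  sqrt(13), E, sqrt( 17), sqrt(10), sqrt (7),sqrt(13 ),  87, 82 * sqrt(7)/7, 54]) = [ - 83, - 23,  sqrt( 5 ), sqrt(7 ), E, 3.16, sqrt(10),sqrt(10), sqrt( 13),sqrt ( 13), sqrt( 17) , 65/3 , 24,82*sqrt(7 ) /7,  54, 85.85,  87] 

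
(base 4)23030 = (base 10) 716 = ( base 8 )1314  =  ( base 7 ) 2042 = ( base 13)431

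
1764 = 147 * 12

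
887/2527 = 887/2527 = 0.35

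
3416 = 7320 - 3904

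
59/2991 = 59/2991 = 0.02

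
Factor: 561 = 3^1*11^1*17^1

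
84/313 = 84/313 = 0.27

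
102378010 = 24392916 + 77985094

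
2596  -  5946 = - 3350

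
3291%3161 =130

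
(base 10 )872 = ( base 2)1101101000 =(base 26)17E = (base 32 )R8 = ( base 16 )368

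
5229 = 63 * 83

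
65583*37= 2426571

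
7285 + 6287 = 13572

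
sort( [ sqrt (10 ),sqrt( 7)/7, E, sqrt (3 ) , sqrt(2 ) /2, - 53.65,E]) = [ - 53.65,  sqrt( 7 ) /7 , sqrt( 2) /2,sqrt(3 ), E,E,  sqrt(10)]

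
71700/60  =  1195 = 1195.00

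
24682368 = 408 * 60496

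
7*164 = 1148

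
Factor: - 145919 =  - 41^1*3559^1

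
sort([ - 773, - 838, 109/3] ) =[ - 838, - 773,109/3] 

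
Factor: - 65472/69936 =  - 2^2*11^1*47^( - 1) = - 44/47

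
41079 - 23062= 18017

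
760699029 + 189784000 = 950483029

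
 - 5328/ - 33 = 1776/11 = 161.45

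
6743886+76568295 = 83312181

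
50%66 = 50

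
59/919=59/919 = 0.06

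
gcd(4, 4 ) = 4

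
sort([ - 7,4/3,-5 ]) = [- 7, -5, 4/3 ] 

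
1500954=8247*182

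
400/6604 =100/1651=0.06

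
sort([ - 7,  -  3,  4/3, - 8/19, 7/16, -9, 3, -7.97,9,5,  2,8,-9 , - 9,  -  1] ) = [  -  9, - 9,  -  9, - 7.97 ,-7, - 3,-1, - 8/19, 7/16 , 4/3,2 , 3,5, 8,9 ]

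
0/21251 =0 = 0.00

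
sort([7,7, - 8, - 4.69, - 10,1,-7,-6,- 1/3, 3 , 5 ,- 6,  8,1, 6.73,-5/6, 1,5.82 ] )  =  [- 10, - 8,-7 , - 6,  -  6, - 4.69, - 5/6, - 1/3,1, 1, 1, 3,5, 5.82, 6.73,7,7,8 ]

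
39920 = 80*499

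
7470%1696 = 686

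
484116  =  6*80686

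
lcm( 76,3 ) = 228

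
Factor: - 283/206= - 2^ ( - 1 )*103^( - 1)*283^1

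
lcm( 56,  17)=952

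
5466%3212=2254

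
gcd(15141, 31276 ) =7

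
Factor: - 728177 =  - 271^1* 2687^1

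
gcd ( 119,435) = 1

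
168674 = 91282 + 77392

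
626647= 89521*7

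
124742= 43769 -- 80973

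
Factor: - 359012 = - 2^2*89753^1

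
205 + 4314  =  4519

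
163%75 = 13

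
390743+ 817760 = 1208503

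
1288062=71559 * 18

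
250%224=26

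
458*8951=4099558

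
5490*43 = 236070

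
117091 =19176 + 97915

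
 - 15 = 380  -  395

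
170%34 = 0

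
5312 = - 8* ( - 664 )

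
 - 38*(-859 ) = 32642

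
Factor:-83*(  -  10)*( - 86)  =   - 2^2*5^1*43^1*83^1 = - 71380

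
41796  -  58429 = -16633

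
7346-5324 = 2022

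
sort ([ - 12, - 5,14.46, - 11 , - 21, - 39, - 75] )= [ - 75, -39,-21 ,-12, - 11, - 5, 14.46]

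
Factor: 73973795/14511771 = 3^( - 3 )*5^1*7^1*53^( - 1) *181^1*10141^( - 1)*11677^1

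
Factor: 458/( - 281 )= - 2^1 *229^1*281^( - 1) 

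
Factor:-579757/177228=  - 2^ ( - 2)*3^( - 4)*547^( - 1)*579757^1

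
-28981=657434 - 686415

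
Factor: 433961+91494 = 5^1*7^1*15013^1 = 525455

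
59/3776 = 1/64 = 0.02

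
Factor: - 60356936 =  - 2^3*17^1*83^1*5347^1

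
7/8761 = 7/8761 = 0.00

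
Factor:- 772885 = -5^1*331^1*467^1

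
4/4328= 1/1082 =0.00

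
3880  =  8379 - 4499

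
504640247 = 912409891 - 407769644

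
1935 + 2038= 3973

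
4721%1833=1055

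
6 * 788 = 4728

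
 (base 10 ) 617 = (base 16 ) 269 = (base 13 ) 386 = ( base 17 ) 225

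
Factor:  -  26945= - 5^1*17^1*317^1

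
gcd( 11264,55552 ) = 256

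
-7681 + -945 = -8626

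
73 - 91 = -18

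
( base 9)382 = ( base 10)317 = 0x13d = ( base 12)225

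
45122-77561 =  - 32439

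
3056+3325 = 6381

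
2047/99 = 20 + 67/99 = 20.68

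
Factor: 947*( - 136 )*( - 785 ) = 101101720 = 2^3*5^1*17^1*157^1*947^1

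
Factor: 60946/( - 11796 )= - 2^(-1)*3^(- 1 )*31^1 = - 31/6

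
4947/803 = 4947/803  =  6.16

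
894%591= 303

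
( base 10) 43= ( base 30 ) 1D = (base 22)1L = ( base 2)101011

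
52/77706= 26/38853= 0.00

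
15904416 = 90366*176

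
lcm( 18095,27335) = 1284745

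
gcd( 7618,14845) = 1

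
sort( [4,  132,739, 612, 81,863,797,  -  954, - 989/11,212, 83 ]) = [  -  954, - 989/11,4,81,83,132, 212,612,739, 797,863 ] 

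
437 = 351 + 86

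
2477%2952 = 2477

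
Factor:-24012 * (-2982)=2^3*3^3*7^1*23^1*29^1*71^1= 71603784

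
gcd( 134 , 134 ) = 134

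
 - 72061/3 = -24021 + 2/3 = -24020.33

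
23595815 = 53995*437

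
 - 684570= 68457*(-10)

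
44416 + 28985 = 73401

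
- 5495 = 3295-8790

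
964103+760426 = 1724529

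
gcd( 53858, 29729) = 7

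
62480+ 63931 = 126411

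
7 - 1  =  6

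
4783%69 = 22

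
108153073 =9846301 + 98306772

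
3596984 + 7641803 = 11238787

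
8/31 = 8/31  =  0.26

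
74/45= 1 + 29/45=1.64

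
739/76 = 739/76 = 9.72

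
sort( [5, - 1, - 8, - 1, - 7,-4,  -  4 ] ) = [ - 8, - 7, - 4, - 4, - 1, - 1,5]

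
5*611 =3055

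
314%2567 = 314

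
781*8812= 6882172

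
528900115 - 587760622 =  -58860507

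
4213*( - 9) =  - 37917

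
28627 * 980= 28054460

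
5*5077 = 25385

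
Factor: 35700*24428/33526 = 2^3*3^1* 5^2 * 7^1 * 17^1*31^1*197^1* 16763^( - 1) = 436039800/16763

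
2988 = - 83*( - 36)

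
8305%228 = 97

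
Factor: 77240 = 2^3*5^1 * 1931^1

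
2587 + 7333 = 9920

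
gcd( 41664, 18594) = 6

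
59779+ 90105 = 149884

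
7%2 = 1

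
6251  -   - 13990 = 20241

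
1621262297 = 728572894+892689403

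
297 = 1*297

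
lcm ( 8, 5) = 40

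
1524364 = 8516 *179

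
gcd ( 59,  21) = 1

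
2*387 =774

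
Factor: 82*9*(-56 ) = - 2^4*3^2*7^1*41^1 =- 41328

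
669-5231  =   - 4562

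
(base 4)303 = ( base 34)1h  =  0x33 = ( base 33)1i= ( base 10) 51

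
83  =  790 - 707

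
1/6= 1/6  =  0.17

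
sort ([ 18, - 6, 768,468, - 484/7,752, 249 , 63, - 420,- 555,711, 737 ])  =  [ - 555,-420, - 484/7,- 6, 18 , 63,249,468, 711,737, 752, 768]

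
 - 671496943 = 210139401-881636344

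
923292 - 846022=77270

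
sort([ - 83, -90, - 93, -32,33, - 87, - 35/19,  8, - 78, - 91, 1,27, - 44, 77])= [ - 93 , - 91, - 90, - 87, - 83, - 78, - 44, - 32,-35/19,  1, 8, 27, 33, 77]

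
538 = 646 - 108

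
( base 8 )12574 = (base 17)1209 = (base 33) 51M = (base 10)5500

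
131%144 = 131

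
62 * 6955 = 431210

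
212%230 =212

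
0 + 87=87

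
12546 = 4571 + 7975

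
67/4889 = 67/4889 = 0.01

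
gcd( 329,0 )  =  329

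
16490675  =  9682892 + 6807783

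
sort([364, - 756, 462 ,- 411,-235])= [  -  756, - 411,-235, 364, 462]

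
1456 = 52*28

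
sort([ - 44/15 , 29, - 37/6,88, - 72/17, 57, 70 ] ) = [ - 37/6 , - 72/17 ,  -  44/15, 29, 57,70, 88 ] 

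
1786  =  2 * 893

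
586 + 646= 1232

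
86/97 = 86/97 =0.89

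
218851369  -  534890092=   -  316038723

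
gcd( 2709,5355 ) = 63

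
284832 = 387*736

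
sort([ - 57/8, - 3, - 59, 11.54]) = [ - 59, - 57/8 ,- 3, 11.54 ] 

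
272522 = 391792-119270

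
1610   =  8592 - 6982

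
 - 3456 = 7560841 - 7564297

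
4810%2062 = 686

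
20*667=13340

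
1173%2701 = 1173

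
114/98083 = 114/98083 = 0.00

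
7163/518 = 13 + 429/518 = 13.83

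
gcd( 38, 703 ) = 19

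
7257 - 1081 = 6176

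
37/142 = 37/142 = 0.26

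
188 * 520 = 97760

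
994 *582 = 578508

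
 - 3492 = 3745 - 7237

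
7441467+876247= 8317714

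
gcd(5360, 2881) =67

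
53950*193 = 10412350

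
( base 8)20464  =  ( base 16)2134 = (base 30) 9da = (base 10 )8500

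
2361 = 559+1802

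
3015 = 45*67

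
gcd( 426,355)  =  71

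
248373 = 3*82791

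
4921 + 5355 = 10276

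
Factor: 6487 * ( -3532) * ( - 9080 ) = 2^5*5^1*13^1*227^1*499^1*883^1= 208041722720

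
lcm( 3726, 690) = 18630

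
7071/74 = 95 + 41/74  =  95.55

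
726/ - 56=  - 13 + 1/28  =  -12.96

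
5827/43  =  5827/43 = 135.51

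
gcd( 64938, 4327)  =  1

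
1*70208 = 70208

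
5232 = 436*12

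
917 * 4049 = 3712933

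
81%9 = 0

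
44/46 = 22/23 =0.96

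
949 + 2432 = 3381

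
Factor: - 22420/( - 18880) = 2^(-4 ) * 19^1 = 19/16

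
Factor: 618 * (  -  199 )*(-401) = 49315782 = 2^1*3^1*103^1*199^1*401^1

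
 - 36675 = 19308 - 55983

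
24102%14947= 9155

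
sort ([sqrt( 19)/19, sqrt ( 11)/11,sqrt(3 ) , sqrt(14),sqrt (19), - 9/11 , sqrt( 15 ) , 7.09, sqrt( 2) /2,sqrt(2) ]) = [  -  9/11,sqrt( 19)/19,  sqrt ( 11)/11, sqrt( 2) /2,  sqrt(2 ),sqrt( 3 ), sqrt (14) , sqrt( 15 ),sqrt (19), 7.09]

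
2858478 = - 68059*( - 42) 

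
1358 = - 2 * ( - 679 ) 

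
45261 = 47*963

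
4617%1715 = 1187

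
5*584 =2920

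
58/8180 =29/4090= 0.01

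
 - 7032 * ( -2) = 14064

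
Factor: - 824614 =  - 2^1*7^1*58901^1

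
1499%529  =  441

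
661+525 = 1186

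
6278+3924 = 10202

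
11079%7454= 3625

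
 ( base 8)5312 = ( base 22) 5FC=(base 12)1722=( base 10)2762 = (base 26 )426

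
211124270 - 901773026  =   - 690648756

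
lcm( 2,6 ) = 6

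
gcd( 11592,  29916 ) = 36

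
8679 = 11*789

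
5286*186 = 983196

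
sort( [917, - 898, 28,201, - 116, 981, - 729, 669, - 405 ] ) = [ - 898,  -  729, - 405, - 116 , 28, 201, 669,917,981]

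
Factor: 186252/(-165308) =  - 249/221 = - 3^1  *  13^(- 1)*17^( - 1)*83^1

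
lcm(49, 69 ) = 3381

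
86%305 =86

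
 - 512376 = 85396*( -6)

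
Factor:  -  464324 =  - 2^2 * 7^2*23^1*103^1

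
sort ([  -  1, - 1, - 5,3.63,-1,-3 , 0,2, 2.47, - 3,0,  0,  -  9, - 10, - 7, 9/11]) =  [  -  10, - 9 ,-7, - 5 ,-3,  -  3, - 1, -1,-1, 0, 0, 0, 9/11, 2, 2.47 , 3.63]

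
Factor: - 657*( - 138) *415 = 37626390 = 2^1 *3^3  *  5^1 * 23^1*73^1*83^1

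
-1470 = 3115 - 4585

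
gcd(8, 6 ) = 2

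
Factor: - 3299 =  - 3299^1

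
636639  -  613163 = 23476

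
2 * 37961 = 75922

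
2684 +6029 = 8713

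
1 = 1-0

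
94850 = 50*1897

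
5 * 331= 1655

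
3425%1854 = 1571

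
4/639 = 4/639 = 0.01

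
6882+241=7123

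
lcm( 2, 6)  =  6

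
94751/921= 102 + 809/921=102.88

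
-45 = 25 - 70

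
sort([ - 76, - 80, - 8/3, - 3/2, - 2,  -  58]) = [  -  80,-76,- 58, -8/3, - 2,-3/2 ]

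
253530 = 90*2817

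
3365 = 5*673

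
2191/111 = 2191/111 = 19.74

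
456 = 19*24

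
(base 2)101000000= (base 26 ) c8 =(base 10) 320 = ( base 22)EC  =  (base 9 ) 385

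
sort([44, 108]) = [44 , 108] 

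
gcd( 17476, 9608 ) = 4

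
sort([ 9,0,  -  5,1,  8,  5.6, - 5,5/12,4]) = [ - 5,- 5,0,5/12, 1,4,5.6,8,9]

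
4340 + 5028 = 9368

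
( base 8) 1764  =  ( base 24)1i4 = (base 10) 1012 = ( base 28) 184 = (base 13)5CB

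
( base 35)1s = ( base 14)47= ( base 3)2100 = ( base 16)3f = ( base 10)63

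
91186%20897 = 7598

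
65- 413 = - 348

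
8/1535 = 8/1535 = 0.01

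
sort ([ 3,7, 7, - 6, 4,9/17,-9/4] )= [-6,-9/4,  9/17,3,4,7, 7]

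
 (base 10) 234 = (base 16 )EA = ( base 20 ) be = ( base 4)3222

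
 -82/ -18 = 41/9 =4.56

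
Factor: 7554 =2^1 *3^1*1259^1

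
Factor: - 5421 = -3^1*13^1*139^1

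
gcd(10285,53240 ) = 605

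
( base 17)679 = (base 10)1862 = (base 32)1q6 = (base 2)11101000110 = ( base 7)5300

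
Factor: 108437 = 7^2*2213^1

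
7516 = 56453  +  -48937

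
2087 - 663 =1424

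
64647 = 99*653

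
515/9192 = 515/9192=0.06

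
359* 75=26925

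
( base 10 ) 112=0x70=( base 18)64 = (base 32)3G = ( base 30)3m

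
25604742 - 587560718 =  - 561955976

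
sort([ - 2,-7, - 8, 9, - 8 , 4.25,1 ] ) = [ - 8, - 8, - 7, - 2,1,4.25,9 ]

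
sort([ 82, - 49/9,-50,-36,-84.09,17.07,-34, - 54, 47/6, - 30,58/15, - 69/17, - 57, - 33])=[ - 84.09, - 57, - 54,-50, - 36, - 34,-33,-30,-49/9, - 69/17, 58/15, 47/6, 17.07,82] 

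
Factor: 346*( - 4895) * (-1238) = 2^2*5^1 * 11^1*89^1*173^1*619^1 =2096763460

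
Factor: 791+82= 3^2 * 97^1 =873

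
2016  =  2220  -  204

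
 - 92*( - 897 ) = 82524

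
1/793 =1/793 = 0.00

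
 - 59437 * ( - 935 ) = 55573595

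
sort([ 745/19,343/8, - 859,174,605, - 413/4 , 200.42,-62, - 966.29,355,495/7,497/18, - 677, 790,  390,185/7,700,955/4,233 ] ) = [ - 966.29, - 859, - 677, - 413/4, - 62, 185/7, 497/18,745/19,343/8, 495/7, 174 , 200.42,233,955/4,355,390,605 , 700,790]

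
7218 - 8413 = -1195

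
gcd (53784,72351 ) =9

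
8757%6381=2376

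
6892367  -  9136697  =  -2244330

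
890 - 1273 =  - 383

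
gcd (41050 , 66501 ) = 821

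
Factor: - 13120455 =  - 3^1*5^1*874697^1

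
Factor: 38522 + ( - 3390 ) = 2^2*8783^1 = 35132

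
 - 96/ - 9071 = 96/9071=0.01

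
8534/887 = 8534/887 =9.62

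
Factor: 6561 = 3^8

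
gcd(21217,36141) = 7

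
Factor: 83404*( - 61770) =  - 2^3*3^1*5^1*29^2*71^1*719^1 = - 5151865080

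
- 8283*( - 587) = 4862121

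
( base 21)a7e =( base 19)ccb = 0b1000111011011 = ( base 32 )4ER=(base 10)4571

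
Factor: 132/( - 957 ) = - 4/29 = - 2^2*29^(-1)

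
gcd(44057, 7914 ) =1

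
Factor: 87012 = 2^2 *3^2*2417^1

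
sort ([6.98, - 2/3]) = [-2/3,6.98] 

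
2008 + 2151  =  4159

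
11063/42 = 11063/42 = 263.40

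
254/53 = 4 + 42/53 =4.79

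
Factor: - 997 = - 997^1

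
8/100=2/25 = 0.08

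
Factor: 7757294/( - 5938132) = -2^(-1)*997^ ( - 1)*1489^ (-1)*3878647^1 = -  3878647/2969066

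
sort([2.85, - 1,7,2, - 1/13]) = [-1, - 1/13, 2,2.85,  7]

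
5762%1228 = 850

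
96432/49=1968 = 1968.00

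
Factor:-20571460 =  - 2^2*5^1 * 7^1 * 13^1*89^1*127^1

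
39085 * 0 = 0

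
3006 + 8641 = 11647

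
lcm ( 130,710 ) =9230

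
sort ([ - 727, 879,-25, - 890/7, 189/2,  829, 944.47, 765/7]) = [  -  727, - 890/7, - 25, 189/2 , 765/7 , 829 , 879,944.47]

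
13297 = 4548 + 8749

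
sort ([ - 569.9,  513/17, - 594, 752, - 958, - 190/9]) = [ - 958 , - 594, - 569.9,-190/9,513/17, 752]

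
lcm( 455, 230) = 20930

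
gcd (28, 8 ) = 4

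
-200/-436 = 50/109 = 0.46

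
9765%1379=112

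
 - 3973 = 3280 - 7253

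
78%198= 78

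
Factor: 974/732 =2^ ( - 1)*3^( - 1 )  *  61^( - 1 ) * 487^1   =  487/366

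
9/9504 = 1/1056 = 0.00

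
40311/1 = 40311 = 40311.00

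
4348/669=4348/669 = 6.50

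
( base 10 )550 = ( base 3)202101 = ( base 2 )1000100110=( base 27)ka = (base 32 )H6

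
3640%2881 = 759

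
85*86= 7310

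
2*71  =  142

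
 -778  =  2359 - 3137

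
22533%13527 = 9006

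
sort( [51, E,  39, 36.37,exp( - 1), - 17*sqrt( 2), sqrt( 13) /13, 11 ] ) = [-17 * sqrt( 2), sqrt(13) /13,exp(-1 ), E, 11, 36.37, 39, 51]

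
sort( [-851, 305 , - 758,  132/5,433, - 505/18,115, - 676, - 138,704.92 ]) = [ - 851, - 758, - 676, - 138, - 505/18,132/5,115,305, 433,  704.92 ]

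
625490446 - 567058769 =58431677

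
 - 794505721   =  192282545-986788266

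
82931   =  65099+17832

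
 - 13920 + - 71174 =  - 85094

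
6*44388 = 266328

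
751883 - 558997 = 192886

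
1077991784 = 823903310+254088474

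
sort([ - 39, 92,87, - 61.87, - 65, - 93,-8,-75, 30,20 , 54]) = [-93,  -  75, - 65, - 61.87,-39, - 8,20,30, 54,87, 92]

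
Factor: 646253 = 646253^1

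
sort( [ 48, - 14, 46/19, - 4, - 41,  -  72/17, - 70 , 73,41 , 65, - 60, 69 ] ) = [ - 70,-60  ,-41,-14,  -  72/17,-4 , 46/19,41,48, 65, 69 , 73]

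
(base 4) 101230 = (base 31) 15G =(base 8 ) 2154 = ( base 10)1132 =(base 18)38G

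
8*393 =3144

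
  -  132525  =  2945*(-45)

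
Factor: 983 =983^1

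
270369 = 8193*33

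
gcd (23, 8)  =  1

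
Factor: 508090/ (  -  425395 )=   -  682/571 = - 2^1 * 11^1*31^1*571^( - 1)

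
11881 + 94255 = 106136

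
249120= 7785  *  32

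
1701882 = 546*3117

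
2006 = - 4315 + 6321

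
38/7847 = 2/413  =  0.00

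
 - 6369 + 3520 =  - 2849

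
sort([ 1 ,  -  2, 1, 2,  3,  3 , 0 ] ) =[ -2, 0, 1,  1,2, 3, 3 ] 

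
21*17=357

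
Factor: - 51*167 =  - 3^1 *17^1* 167^1 = -8517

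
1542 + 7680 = 9222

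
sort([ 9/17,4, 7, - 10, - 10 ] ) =[-10, - 10,9/17, 4, 7] 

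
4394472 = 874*5028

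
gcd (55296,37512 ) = 72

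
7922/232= 34 +17/116= 34.15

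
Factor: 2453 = 11^1*223^1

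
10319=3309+7010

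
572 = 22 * 26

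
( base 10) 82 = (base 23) 3d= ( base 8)122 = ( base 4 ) 1102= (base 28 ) 2Q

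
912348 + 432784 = 1345132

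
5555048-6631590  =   - 1076542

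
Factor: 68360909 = 107^1*131^1*4877^1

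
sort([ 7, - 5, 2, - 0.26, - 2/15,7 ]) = [ - 5, - 0.26, - 2/15,2,7 , 7 ] 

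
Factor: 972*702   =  2^3*3^8 * 13^1 = 682344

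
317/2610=317/2610 = 0.12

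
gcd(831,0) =831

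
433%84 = 13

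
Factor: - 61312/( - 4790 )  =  2^6*5^( - 1) = 64/5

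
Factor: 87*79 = 3^1 * 29^1*79^1 = 6873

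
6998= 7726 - 728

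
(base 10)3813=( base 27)566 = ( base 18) BDF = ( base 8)7345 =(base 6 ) 25353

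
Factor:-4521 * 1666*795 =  - 2^1*3^2*5^1*7^2 *11^1 * 17^1*53^1 * 137^1 = - 5987928870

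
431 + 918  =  1349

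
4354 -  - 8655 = 13009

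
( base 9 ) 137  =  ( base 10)115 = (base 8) 163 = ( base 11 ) a5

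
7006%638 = 626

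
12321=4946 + 7375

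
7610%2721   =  2168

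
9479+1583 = 11062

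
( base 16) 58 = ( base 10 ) 88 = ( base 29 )31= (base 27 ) 37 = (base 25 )3d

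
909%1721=909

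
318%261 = 57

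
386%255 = 131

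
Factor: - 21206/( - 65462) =23/71 = 23^1 * 71^( - 1)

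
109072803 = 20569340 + 88503463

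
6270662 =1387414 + 4883248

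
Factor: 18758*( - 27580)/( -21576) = 64668205/2697 = 3^(  -  1 )*5^1*7^1*29^( - 1)*31^( - 1)*83^1*113^1*197^1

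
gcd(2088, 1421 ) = 29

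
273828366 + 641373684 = 915202050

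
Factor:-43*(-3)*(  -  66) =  - 8514=-2^1 * 3^2*11^1*43^1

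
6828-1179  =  5649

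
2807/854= 401/122=3.29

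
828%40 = 28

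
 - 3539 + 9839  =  6300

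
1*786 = 786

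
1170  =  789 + 381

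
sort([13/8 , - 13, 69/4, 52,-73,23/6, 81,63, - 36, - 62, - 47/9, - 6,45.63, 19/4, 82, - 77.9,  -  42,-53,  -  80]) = [ - 80, - 77.9, - 73,- 62,-53, - 42, - 36, - 13, - 6 ,-47/9,13/8, 23/6, 19/4,69/4, 45.63, 52, 63,81, 82] 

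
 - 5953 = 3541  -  9494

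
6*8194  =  49164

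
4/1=4  =  4.00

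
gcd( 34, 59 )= 1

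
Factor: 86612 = 2^2 * 59^1 * 367^1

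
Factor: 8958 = 2^1*3^1*1493^1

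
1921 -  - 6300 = 8221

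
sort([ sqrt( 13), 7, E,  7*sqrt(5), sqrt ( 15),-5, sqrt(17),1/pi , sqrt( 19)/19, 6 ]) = [ - 5, sqrt( 19 )/19 , 1/pi,  E, sqrt( 13), sqrt( 15) , sqrt( 17), 6,7  ,  7 * sqrt(5 )]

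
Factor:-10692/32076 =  - 3^( - 1)=- 1/3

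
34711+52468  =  87179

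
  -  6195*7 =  - 43365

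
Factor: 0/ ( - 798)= 0 = 0^1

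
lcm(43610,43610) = 43610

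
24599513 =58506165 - 33906652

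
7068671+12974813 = 20043484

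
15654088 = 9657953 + 5996135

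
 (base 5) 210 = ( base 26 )23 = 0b110111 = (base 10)55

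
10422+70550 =80972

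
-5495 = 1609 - 7104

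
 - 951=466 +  - 1417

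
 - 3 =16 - 19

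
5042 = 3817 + 1225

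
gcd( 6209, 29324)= 1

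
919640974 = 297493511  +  622147463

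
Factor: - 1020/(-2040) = 2^(-1 ) = 1/2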